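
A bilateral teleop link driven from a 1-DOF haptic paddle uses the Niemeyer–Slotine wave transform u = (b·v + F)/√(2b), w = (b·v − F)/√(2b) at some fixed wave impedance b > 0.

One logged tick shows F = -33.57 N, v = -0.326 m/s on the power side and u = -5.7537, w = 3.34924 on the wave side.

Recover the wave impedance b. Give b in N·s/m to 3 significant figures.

u + w = -2.4045;  u + w = √(2b)·v, so √(2b) = -2.4045/(-0.326) = 7.3756.
b = (√(2b))²/2 = 54.4001/2 = 27.2001.
(Check via u − w = 2F/√(2b): u − w = -9.1029, 2F/√(2b) = -9.1029.)

b = 27.2 N·s/m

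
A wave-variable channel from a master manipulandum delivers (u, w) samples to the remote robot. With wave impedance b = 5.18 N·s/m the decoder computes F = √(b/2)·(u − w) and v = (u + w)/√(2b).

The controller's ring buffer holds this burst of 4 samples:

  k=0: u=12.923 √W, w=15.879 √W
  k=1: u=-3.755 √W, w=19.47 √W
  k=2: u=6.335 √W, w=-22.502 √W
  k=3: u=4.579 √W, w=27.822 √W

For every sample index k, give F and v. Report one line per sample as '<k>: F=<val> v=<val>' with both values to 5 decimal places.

0: F=-4.75723 v=8.94835
1: F=-37.37710 v=4.88241
2: F=46.40876 v=-5.02284
3: F=-37.40607 v=10.06650

k=0: u−w=-2.95600, u+w=28.80200; √(b/2)=1.60935, √(2b)=3.21870; F=1.60935×(-2.956)=-4.75723, v=28.80200/3.21870=8.94835
k=1: u−w=-23.22500, u+w=15.71500; √(b/2)=1.60935, √(2b)=3.21870; F=1.60935×(-23.225)=-37.37710, v=15.71500/3.21870=4.88241
k=2: u−w=28.83700, u+w=-16.16700; √(b/2)=1.60935, √(2b)=3.21870; F=1.60935×28.837=46.40876, v=-16.16700/3.21870=-5.02284
k=3: u−w=-23.24300, u+w=32.40100; √(b/2)=1.60935, √(2b)=3.21870; F=1.60935×(-23.243)=-37.40607, v=32.40100/3.21870=10.06650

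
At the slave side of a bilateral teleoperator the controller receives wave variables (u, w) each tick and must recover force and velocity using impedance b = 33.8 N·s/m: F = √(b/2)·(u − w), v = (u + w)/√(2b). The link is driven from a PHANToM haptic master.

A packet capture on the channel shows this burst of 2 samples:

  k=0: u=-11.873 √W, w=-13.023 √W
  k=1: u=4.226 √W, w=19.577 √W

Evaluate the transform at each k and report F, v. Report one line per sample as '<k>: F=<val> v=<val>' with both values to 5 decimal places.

0: F=4.72761 v=-3.02800
1: F=-63.10736 v=2.89507

k=0: u−w=1.15000, u+w=-24.89600; √(b/2)=4.11096, √(2b)=8.22192; F=4.11096×1.15=4.72761, v=-24.89600/8.22192=-3.02800
k=1: u−w=-15.35100, u+w=23.80300; √(b/2)=4.11096, √(2b)=8.22192; F=4.11096×(-15.351)=-63.10736, v=23.80300/8.22192=2.89507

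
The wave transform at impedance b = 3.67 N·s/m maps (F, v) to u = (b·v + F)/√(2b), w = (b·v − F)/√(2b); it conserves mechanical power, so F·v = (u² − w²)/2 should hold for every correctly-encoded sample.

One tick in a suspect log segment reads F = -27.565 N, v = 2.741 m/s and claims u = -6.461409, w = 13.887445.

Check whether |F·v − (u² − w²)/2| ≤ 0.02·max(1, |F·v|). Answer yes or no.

yes

F·v = (-27.565)×2.741 = -75.555665 W.
(u² − w²)/2 = (41.749806 − 192.861129)/2 = -75.555661 W.
|Δ| = 0.000004;  2% of max(1, |F·v|) = 1.511113.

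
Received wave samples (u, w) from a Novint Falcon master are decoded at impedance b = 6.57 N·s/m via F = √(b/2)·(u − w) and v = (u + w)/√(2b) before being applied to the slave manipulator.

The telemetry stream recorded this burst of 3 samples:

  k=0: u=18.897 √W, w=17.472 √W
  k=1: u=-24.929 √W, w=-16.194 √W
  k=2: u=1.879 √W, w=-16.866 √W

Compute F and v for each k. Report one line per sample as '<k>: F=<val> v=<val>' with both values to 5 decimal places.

k=0: u−w=1.42500, u+w=36.36900; √(b/2)=1.81246, √(2b)=3.62491; F=1.81246×1.425=2.58275, v=36.36900/3.62491=10.03307
k=1: u−w=-8.73500, u+w=-41.12300; √(b/2)=1.81246, √(2b)=3.62491; F=1.81246×(-8.735)=-15.83181, v=-41.12300/3.62491=-11.34455
k=2: u−w=18.74500, u+w=-14.98700; √(b/2)=1.81246, √(2b)=3.62491; F=1.81246×18.745=33.97450, v=-14.98700/3.62491=-4.13444

0: F=2.58275 v=10.03307
1: F=-15.83181 v=-11.34455
2: F=33.97450 v=-4.13444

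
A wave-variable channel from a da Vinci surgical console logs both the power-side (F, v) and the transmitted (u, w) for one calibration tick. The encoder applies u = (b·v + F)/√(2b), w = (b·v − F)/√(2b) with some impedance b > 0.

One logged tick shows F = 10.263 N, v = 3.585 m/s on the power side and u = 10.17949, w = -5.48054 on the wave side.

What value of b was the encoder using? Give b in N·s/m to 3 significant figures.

u + w = 4.6989;  u + w = √(2b)·v, so √(2b) = 4.6989/3.585 = 1.3107.
b = (√(2b))²/2 = 1.7180/2 = 0.8590.
(Check via u − w = 2F/√(2b): u − w = 15.6600, 2F/√(2b) = 15.6600.)

b = 0.859 N·s/m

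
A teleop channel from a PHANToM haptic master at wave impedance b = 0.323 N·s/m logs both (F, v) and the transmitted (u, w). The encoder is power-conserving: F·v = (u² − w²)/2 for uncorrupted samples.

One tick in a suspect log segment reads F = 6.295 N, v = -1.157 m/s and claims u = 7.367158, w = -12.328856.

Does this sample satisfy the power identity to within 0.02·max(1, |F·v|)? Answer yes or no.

F·v = 6.295×(-1.157) = -7.283315 W.
(u² − w²)/2 = (54.275017 − 152.000690)/2 = -48.862837 W.
|Δ| = 41.579522;  2% of max(1, |F·v|) = 0.145666.

no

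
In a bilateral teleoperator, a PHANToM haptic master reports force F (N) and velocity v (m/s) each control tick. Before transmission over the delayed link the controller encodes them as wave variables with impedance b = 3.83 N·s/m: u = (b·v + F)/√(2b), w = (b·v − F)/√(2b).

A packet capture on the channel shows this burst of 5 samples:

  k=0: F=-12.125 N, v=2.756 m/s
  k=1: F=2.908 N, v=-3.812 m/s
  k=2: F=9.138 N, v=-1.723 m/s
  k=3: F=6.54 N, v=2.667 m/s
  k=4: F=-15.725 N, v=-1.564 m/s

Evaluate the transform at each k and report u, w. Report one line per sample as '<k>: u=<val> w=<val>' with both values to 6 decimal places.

0: u=-0.567091 w=8.194791
1: u=-4.224477 w=-6.325883
2: u=0.917345 w=-5.686042
3: u=6.053687 w=1.327691
4: u=-7.845992 w=3.517355

k=0: b·v=3.83×2.756=10.555480; √(2b)=2.767671; u=(10.555480+(-12.125))/2.767671=-0.567091, w=(10.555480−(-12.125))/2.767671=8.194791
k=1: b·v=3.83×(-3.812)=-14.599960; √(2b)=2.767671; u=(-14.599960+2.908)/2.767671=-4.224477, w=(-14.599960−2.908)/2.767671=-6.325883
k=2: b·v=3.83×(-1.723)=-6.599090; √(2b)=2.767671; u=(-6.599090+9.138)/2.767671=0.917345, w=(-6.599090−9.138)/2.767671=-5.686042
k=3: b·v=3.83×2.667=10.214610; √(2b)=2.767671; u=(10.214610+6.54)/2.767671=6.053687, w=(10.214610−6.54)/2.767671=1.327691
k=4: b·v=3.83×(-1.564)=-5.990120; √(2b)=2.767671; u=(-5.990120+(-15.725))/2.767671=-7.845992, w=(-5.990120−(-15.725))/2.767671=3.517355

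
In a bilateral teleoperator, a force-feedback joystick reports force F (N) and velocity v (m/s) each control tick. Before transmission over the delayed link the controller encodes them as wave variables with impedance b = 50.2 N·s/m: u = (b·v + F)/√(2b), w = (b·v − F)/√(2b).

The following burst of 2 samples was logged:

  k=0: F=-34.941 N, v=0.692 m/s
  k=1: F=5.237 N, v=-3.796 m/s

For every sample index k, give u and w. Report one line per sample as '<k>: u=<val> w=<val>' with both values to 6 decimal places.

0: u=-0.020220 w=6.954046
1: u=-18.495266 w=-19.540578

k=0: b·v=50.2×0.692=34.738400; √(2b)=10.019980; u=(34.738400+(-34.941))/10.019980=-0.020220, w=(34.738400−(-34.941))/10.019980=6.954046
k=1: b·v=50.2×(-3.796)=-190.559200; √(2b)=10.019980; u=(-190.559200+5.237)/10.019980=-18.495266, w=(-190.559200−5.237)/10.019980=-19.540578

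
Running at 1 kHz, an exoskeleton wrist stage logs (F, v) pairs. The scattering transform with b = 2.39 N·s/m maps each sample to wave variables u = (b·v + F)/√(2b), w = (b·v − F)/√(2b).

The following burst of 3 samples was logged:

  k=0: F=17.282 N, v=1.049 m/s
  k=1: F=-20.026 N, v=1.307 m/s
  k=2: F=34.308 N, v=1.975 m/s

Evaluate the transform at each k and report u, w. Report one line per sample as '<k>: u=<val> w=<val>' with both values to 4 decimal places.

0: u=9.0513 w=-6.7579
1: u=-7.7309 w=10.5884
2: u=17.8511 w=-13.5331

k=0: b·v=2.39×1.049=2.5071; √(2b)=2.1863; u=(2.5071+17.282)/2.1863=9.0513, w=(2.5071−17.282)/2.1863=-6.7579
k=1: b·v=2.39×1.307=3.1237; √(2b)=2.1863; u=(3.1237+(-20.026))/2.1863=-7.7309, w=(3.1237−(-20.026))/2.1863=10.5884
k=2: b·v=2.39×1.975=4.7203; √(2b)=2.1863; u=(4.7203+34.308)/2.1863=17.8511, w=(4.7203−34.308)/2.1863=-13.5331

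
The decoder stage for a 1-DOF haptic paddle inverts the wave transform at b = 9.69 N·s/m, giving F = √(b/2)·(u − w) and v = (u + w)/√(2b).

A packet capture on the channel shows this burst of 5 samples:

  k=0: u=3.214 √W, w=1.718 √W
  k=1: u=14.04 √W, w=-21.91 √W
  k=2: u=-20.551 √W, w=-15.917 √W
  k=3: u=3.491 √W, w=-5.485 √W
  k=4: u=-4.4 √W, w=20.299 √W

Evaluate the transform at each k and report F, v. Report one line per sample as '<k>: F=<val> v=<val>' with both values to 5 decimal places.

k=0: u−w=1.49600, u+w=4.93200; √(b/2)=2.20114, √(2b)=4.40227; F=2.20114×1.496=3.29290, v=4.93200/4.40227=1.12033
k=1: u−w=35.95000, u+w=-7.87000; √(b/2)=2.20114, √(2b)=4.40227; F=2.20114×35.95=79.13084, v=-7.87000/4.40227=-1.78771
k=2: u−w=-4.63400, u+w=-36.46800; √(b/2)=2.20114, √(2b)=4.40227; F=2.20114×(-4.634)=-10.20006, v=-36.46800/4.40227=-8.28390
k=3: u−w=8.97600, u+w=-1.99400; √(b/2)=2.20114, √(2b)=4.40227; F=2.20114×8.976=19.75740, v=-1.99400/4.40227=-0.45295
k=4: u−w=-24.69900, u+w=15.89900; √(b/2)=2.20114, √(2b)=4.40227; F=2.20114×(-24.699)=-54.36586, v=15.89900/4.40227=3.61154

0: F=3.29290 v=1.12033
1: F=79.13084 v=-1.78771
2: F=-10.20006 v=-8.28390
3: F=19.75740 v=-0.45295
4: F=-54.36586 v=3.61154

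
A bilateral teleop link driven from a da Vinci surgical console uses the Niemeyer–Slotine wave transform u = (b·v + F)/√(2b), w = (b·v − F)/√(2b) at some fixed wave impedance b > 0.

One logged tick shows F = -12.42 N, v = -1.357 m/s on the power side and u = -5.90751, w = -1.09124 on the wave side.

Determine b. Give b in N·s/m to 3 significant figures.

b = 13.3 N·s/m

u + w = -6.99875;  u + w = √(2b)·v, so √(2b) = -6.99875/(-1.357) = 5.15752.
b = (√(2b))²/2 = 26.59998/2 = 13.29999.
(Check via u − w = 2F/√(2b): u − w = -4.81627, 2F/√(2b) = -4.81627.)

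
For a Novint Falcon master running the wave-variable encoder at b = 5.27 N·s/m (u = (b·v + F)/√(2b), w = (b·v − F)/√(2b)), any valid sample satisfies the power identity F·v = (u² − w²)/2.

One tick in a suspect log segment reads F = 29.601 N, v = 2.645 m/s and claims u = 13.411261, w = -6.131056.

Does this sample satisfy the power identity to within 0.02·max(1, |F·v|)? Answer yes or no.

no

F·v = 29.601×2.645 = 78.294645 W.
(u² − w²)/2 = (179.861922 − 37.589848)/2 = 71.136037 W.
|Δ| = 7.158608;  2% of max(1, |F·v|) = 1.565893.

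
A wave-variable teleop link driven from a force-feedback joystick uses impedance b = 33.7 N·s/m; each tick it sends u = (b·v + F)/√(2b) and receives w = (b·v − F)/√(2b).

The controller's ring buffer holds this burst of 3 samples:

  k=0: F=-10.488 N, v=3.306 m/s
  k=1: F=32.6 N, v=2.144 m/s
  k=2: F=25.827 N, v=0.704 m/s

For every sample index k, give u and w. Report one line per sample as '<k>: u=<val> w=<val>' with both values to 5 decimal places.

0: u=12.29321 w=14.84822
1: u=12.77174 w=4.82996
2: u=6.03573 w=-0.25606

k=0: b·v=33.7×3.306=111.41220; √(2b)=8.20975; u=(111.41220+(-10.488))/8.20975=12.29321, w=(111.41220−(-10.488))/8.20975=14.84822
k=1: b·v=33.7×2.144=72.25280; √(2b)=8.20975; u=(72.25280+32.6)/8.20975=12.77174, w=(72.25280−32.6)/8.20975=4.82996
k=2: b·v=33.7×0.704=23.72480; √(2b)=8.20975; u=(23.72480+25.827)/8.20975=6.03573, w=(23.72480−25.827)/8.20975=-0.25606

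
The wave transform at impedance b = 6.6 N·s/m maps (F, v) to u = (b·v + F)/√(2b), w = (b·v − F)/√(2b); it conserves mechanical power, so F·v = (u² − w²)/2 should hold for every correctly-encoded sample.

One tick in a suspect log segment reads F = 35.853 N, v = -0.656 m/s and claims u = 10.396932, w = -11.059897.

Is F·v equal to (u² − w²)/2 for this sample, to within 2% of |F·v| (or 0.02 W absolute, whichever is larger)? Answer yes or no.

no

F·v = 35.853×(-0.656) = -23.519568 W.
(u² − w²)/2 = (108.096195 − 122.321322)/2 = -7.112563 W.
|Δ| = 16.407005;  2% of max(1, |F·v|) = 0.470391.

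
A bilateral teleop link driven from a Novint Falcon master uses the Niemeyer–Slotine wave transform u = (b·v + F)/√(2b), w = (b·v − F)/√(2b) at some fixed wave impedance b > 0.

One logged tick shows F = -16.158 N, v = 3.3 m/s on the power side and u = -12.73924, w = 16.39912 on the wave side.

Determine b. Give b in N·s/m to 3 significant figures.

u + w = 3.65988;  u + w = √(2b)·v, so √(2b) = 3.65988/3.3 = 1.10905.
b = (√(2b))²/2 = 1.23000/2 = 0.61500.
(Check via u − w = 2F/√(2b): u − w = -29.13836, 2F/√(2b) = -29.13833.)

b = 0.615 N·s/m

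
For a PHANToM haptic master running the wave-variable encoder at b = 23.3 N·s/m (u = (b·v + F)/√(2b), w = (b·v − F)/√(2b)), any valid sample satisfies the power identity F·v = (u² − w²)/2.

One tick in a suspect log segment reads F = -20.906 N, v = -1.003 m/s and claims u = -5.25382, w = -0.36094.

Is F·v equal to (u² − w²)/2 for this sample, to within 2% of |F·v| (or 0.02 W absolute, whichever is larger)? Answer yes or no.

F·v = (-20.906)×(-1.003) = 20.96872 W.
(u² − w²)/2 = (27.60262 − 0.13028)/2 = 13.73617 W.
|Δ| = 7.23254;  2% of max(1, |F·v|) = 0.41937.

no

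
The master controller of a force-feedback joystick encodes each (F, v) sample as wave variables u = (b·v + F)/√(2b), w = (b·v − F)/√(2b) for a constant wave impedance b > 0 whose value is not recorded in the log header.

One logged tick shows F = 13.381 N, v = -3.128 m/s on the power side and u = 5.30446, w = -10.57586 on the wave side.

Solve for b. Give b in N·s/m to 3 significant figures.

b = 1.42 N·s/m

u + w = -5.2714;  u + w = √(2b)·v, so √(2b) = -5.2714/(-3.128) = 1.6852.
b = (√(2b))²/2 = 2.8400/2 = 1.4200.
(Check via u − w = 2F/√(2b): u − w = 15.8803, 2F/√(2b) = 15.8803.)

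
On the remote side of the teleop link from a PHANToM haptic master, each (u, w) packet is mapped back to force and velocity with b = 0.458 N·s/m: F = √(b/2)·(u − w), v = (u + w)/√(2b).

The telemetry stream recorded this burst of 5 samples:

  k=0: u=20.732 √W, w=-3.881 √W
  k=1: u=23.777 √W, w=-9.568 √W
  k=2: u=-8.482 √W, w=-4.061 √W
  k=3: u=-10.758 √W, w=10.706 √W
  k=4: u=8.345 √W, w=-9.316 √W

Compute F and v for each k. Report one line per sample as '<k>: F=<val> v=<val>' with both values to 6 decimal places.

0: F=11.778291 v=17.606699
1: F=15.956898 v=14.846216
2: F=-2.115623 v=-13.105503
3: F=-10.271371 v=-0.054332
4: F=8.451485 v=-1.014545

k=0: u−w=24.613000, u+w=16.851000; √(b/2)=0.478539, √(2b)=0.957079; F=0.478539×24.613=11.778291, v=16.851000/0.957079=17.606699
k=1: u−w=33.345000, u+w=14.209000; √(b/2)=0.478539, √(2b)=0.957079; F=0.478539×33.345=15.956898, v=14.209000/0.957079=14.846216
k=2: u−w=-4.421000, u+w=-12.543000; √(b/2)=0.478539, √(2b)=0.957079; F=0.478539×(-4.421)=-2.115623, v=-12.543000/0.957079=-13.105503
k=3: u−w=-21.464000, u+w=-0.052000; √(b/2)=0.478539, √(2b)=0.957079; F=0.478539×(-21.464)=-10.271371, v=-0.052000/0.957079=-0.054332
k=4: u−w=17.661000, u+w=-0.971000; √(b/2)=0.478539, √(2b)=0.957079; F=0.478539×17.661=8.451485, v=-0.971000/0.957079=-1.014545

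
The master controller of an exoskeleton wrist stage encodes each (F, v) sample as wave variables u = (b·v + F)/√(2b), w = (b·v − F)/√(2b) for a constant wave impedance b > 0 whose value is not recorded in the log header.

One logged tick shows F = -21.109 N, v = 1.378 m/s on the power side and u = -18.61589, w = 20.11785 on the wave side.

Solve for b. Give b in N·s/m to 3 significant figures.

u + w = 1.5020;  u + w = √(2b)·v, so √(2b) = 1.5020/1.378 = 1.0900.
b = (√(2b))²/2 = 1.1880/2 = 0.5940.
(Check via u − w = 2F/√(2b): u − w = -38.7337, 2F/√(2b) = -38.7337.)

b = 0.594 N·s/m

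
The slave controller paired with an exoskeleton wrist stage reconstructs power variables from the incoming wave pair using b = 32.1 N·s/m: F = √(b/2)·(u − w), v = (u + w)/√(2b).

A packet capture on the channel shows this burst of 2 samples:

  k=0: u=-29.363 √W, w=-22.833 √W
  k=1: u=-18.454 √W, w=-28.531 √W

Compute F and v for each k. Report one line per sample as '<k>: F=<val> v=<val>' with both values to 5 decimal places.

k=0: u−w=-6.53000, u+w=-52.19600; √(b/2)=4.00625, √(2b)=8.01249; F=4.00625×(-6.53)=-26.16078, v=-52.19600/8.01249=-6.51433
k=1: u−w=10.07700, u+w=-46.98500; √(b/2)=4.00625, √(2b)=8.01249; F=4.00625×10.077=40.37093, v=-46.98500/8.01249=-5.86397

0: F=-26.16078 v=-6.51433
1: F=40.37093 v=-5.86397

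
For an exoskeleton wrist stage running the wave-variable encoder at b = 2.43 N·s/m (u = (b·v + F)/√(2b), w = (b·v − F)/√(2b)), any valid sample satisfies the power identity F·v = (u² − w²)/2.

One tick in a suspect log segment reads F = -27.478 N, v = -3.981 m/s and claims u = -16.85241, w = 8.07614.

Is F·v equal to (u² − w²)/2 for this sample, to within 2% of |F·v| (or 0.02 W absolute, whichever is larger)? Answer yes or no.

F·v = (-27.478)×(-3.981) = 109.38992 W.
(u² − w²)/2 = (284.00372 − 65.22404)/2 = 109.38984 W.
|Δ| = 0.00008;  2% of max(1, |F·v|) = 2.18780.

yes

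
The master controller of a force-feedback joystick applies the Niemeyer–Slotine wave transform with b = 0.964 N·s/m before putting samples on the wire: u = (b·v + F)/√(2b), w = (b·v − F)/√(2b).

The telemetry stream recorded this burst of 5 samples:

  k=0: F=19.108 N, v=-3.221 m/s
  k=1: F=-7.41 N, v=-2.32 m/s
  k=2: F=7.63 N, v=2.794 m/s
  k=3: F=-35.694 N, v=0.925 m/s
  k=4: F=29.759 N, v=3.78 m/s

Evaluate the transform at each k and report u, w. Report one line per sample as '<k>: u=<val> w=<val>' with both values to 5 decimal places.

k=0: b·v=0.964×(-3.221)=-3.10504; √(2b)=1.38852; u=(-3.10504+19.108)/1.38852=11.52515, w=(-3.10504−19.108)/1.38852=-15.99759
k=1: b·v=0.964×(-2.32)=-2.23648; √(2b)=1.38852; u=(-2.23648+(-7.41))/1.38852=-6.94729, w=(-2.23648−(-7.41))/1.38852=3.72591
k=2: b·v=0.964×2.794=2.69342; √(2b)=1.38852; u=(2.69342+7.63)/1.38852=7.43481, w=(2.69342−7.63)/1.38852=-3.55527
k=3: b·v=0.964×0.925=0.89170; √(2b)=1.38852; u=(0.89170+(-35.694))/1.38852=-25.06423, w=(0.89170−(-35.694))/1.38852=26.34862
k=4: b·v=0.964×3.78=3.64392; √(2b)=1.38852; u=(3.64392+29.759)/1.38852=24.05642, w=(3.64392−29.759)/1.38852=-18.80779

0: u=11.52515 w=-15.99759
1: u=-6.94729 w=3.72591
2: u=7.43481 w=-3.55527
3: u=-25.06423 w=26.34862
4: u=24.05642 w=-18.80779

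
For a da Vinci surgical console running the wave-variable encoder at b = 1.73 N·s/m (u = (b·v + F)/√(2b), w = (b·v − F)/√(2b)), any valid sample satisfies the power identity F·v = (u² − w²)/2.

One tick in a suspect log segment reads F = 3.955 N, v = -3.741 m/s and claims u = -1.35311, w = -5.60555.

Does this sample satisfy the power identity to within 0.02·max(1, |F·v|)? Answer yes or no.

yes

F·v = 3.955×(-3.741) = -14.7957 W.
(u² − w²)/2 = (1.8309 − 31.4222)/2 = -14.7956 W.
|Δ| = 0.0000;  2% of max(1, |F·v|) = 0.2959.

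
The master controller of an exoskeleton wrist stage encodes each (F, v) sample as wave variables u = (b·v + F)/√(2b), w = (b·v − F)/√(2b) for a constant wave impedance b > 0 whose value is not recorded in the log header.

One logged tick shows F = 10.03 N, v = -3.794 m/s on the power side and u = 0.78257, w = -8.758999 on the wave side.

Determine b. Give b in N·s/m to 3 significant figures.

u + w = -7.976429;  u + w = √(2b)·v, so √(2b) = -7.976429/(-3.794) = 2.102380.
b = (√(2b))²/2 = 4.420001/2 = 2.210000.
(Check via u − w = 2F/√(2b): u − w = 9.541569, 2F/√(2b) = 9.541568.)

b = 2.21 N·s/m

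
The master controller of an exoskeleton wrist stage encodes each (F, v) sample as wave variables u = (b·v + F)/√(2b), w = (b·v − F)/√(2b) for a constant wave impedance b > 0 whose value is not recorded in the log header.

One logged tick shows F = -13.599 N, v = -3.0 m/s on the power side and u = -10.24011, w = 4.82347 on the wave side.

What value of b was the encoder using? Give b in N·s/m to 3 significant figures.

b = 1.63 N·s/m

u + w = -5.41664;  u + w = √(2b)·v, so √(2b) = -5.41664/(-3.0) = 1.80555.
b = (√(2b))²/2 = 3.26000/2 = 1.63000.
(Check via u − w = 2F/√(2b): u − w = -15.06358, 2F/√(2b) = -15.06358.)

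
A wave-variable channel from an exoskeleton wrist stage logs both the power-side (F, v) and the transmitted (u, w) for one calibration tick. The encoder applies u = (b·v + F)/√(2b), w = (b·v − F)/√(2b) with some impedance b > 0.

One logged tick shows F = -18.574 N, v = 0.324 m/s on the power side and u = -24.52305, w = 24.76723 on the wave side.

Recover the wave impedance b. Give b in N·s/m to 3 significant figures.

u + w = 0.24418;  u + w = √(2b)·v, so √(2b) = 0.24418/0.324 = 0.75364.
b = (√(2b))²/2 = 0.56798/2 = 0.28399.
(Check via u − w = 2F/√(2b): u − w = -49.29028, 2F/√(2b) = -49.29131.)

b = 0.284 N·s/m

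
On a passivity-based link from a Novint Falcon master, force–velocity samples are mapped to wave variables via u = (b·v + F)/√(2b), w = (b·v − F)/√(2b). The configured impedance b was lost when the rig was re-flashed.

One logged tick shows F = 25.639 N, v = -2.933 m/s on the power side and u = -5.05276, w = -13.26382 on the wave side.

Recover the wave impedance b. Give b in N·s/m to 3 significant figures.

b = 19.5 N·s/m

u + w = -18.3166;  u + w = √(2b)·v, so √(2b) = -18.3166/(-2.933) = 6.2450.
b = (√(2b))²/2 = 39.0000/2 = 19.5000.
(Check via u − w = 2F/√(2b): u − w = 8.2111, 2F/√(2b) = 8.2111.)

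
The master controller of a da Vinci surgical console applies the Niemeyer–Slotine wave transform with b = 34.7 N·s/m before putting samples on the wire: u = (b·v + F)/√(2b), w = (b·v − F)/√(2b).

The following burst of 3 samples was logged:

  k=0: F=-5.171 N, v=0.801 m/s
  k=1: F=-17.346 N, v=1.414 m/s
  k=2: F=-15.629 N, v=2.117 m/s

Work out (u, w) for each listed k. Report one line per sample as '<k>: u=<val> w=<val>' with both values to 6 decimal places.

0: u=2.715713 w=3.957150
1: u=3.807595 w=7.971967
2: u=6.941930 w=10.694091

k=0: b·v=34.7×0.801=27.794700; √(2b)=8.330666; u=(27.794700+(-5.171))/8.330666=2.715713, w=(27.794700−(-5.171))/8.330666=3.957150
k=1: b·v=34.7×1.414=49.065800; √(2b)=8.330666; u=(49.065800+(-17.346))/8.330666=3.807595, w=(49.065800−(-17.346))/8.330666=7.971967
k=2: b·v=34.7×2.117=73.459900; √(2b)=8.330666; u=(73.459900+(-15.629))/8.330666=6.941930, w=(73.459900−(-15.629))/8.330666=10.694091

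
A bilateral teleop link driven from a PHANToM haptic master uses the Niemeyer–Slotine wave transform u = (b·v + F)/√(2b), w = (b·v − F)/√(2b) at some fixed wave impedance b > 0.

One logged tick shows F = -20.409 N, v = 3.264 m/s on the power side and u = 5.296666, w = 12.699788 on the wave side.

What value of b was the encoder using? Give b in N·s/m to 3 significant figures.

b = 15.2 N·s/m

u + w = 17.996454;  u + w = √(2b)·v, so √(2b) = 17.996454/3.264 = 5.513619.
b = (√(2b))²/2 = 30.400000/2 = 15.200000.
(Check via u − w = 2F/√(2b): u − w = -7.403122, 2F/√(2b) = -7.403122.)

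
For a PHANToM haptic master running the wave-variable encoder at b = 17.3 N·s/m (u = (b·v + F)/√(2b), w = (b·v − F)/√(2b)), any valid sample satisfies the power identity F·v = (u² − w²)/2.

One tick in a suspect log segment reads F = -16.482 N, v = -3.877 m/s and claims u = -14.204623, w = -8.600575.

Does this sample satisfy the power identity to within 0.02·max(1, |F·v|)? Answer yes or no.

F·v = (-16.482)×(-3.877) = 63.900714 W.
(u² − w²)/2 = (201.771315 − 73.969890)/2 = 63.900712 W.
|Δ| = 0.000002;  2% of max(1, |F·v|) = 1.278014.

yes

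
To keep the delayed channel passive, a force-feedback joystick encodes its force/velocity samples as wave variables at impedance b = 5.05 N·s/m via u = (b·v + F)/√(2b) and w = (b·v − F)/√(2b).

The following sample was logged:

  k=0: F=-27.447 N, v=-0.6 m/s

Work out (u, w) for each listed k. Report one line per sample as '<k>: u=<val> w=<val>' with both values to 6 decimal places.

0: u=-9.589844 w=7.683014

k=0: b·v=5.05×(-0.6)=-3.030000; √(2b)=3.178050; u=(-3.030000+(-27.447))/3.178050=-9.589844, w=(-3.030000−(-27.447))/3.178050=7.683014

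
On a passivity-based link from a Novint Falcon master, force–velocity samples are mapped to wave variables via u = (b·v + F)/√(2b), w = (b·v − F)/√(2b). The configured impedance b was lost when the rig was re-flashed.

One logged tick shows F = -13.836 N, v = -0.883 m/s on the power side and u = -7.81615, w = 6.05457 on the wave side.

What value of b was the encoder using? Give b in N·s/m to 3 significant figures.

b = 1.99 N·s/m

u + w = -1.7616;  u + w = √(2b)·v, so √(2b) = -1.7616/(-0.883) = 1.9950.
b = (√(2b))²/2 = 3.9800/2 = 1.9900.
(Check via u − w = 2F/√(2b): u − w = -13.8707, 2F/√(2b) = -13.8707.)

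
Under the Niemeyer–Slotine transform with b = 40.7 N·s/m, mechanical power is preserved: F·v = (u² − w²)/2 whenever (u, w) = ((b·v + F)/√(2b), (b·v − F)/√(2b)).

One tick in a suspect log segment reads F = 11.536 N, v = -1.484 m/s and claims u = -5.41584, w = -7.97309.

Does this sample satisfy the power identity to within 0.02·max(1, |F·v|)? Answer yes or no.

yes

F·v = 11.536×(-1.484) = -17.11942 W.
(u² − w²)/2 = (29.33132 − 63.57016)/2 = -17.11942 W.
|Δ| = 0.00000;  2% of max(1, |F·v|) = 0.34239.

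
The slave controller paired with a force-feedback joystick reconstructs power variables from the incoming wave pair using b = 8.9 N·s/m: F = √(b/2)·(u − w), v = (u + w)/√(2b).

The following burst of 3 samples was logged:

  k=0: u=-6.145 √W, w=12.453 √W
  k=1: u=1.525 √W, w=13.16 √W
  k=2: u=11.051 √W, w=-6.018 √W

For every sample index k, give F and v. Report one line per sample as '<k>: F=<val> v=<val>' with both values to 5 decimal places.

k=0: u−w=-18.59800, u+w=6.30800; √(b/2)=2.10950, √(2b)=4.21900; F=2.10950×(-18.598)=-39.23252, v=6.30800/4.21900=1.49514
k=1: u−w=-11.63500, u+w=14.68500; √(b/2)=2.10950, √(2b)=4.21900; F=2.10950×(-11.635)=-24.54406, v=14.68500/4.21900=3.48068
k=2: u−w=17.06900, u+w=5.03300; √(b/2)=2.10950, √(2b)=4.21900; F=2.10950×17.069=36.00709, v=5.03300/4.21900=1.19294

0: F=-39.23252 v=1.49514
1: F=-24.54406 v=3.48068
2: F=36.00709 v=1.19294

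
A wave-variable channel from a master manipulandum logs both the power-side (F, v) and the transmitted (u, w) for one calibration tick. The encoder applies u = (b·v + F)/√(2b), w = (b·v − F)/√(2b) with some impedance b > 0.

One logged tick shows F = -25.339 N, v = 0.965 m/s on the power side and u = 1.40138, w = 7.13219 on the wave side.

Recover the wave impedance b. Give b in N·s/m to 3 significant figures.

u + w = 8.5336;  u + w = √(2b)·v, so √(2b) = 8.5336/0.965 = 8.8431.
b = (√(2b))²/2 = 78.2000/2 = 39.1000.
(Check via u − w = 2F/√(2b): u − w = -5.7308, 2F/√(2b) = -5.7308.)

b = 39.1 N·s/m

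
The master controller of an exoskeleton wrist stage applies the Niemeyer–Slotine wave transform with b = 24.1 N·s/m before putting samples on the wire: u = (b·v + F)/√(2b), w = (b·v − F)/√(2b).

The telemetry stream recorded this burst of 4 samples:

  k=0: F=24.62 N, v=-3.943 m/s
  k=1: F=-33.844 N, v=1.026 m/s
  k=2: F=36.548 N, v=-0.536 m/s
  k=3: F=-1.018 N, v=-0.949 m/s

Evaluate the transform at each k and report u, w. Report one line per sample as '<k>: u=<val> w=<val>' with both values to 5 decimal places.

k=0: b·v=24.1×(-3.943)=-95.02630; √(2b)=6.94262; u=(-95.02630+24.62)/6.94262=-10.14117, w=(-95.02630−24.62)/6.94262=-17.23359
k=1: b·v=24.1×1.026=24.72660; √(2b)=6.94262; u=(24.72660+(-33.844))/6.94262=-1.31325, w=(24.72660−(-33.844))/6.94262=8.43638
k=2: b·v=24.1×(-0.536)=-12.91760; √(2b)=6.94262; u=(-12.91760+36.548)/6.94262=3.40367, w=(-12.91760−36.548)/6.94262=-7.12492
k=3: b·v=24.1×(-0.949)=-22.87090; √(2b)=6.94262; u=(-22.87090+(-1.018))/6.94262=-3.44090, w=(-22.87090−(-1.018))/6.94262=-3.14764

0: u=-10.14117 w=-17.23359
1: u=-1.31325 w=8.43638
2: u=3.40367 w=-7.12492
3: u=-3.44090 w=-3.14764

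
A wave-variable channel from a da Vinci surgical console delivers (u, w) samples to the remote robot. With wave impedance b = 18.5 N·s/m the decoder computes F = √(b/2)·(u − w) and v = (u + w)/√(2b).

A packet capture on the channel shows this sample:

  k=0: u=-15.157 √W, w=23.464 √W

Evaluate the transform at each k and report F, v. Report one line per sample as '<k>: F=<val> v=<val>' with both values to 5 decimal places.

0: F=-117.46119 v=1.36566

k=0: u−w=-38.62100, u+w=8.30700; √(b/2)=3.04138, √(2b)=6.08276; F=3.04138×(-38.621)=-117.46119, v=8.30700/6.08276=1.36566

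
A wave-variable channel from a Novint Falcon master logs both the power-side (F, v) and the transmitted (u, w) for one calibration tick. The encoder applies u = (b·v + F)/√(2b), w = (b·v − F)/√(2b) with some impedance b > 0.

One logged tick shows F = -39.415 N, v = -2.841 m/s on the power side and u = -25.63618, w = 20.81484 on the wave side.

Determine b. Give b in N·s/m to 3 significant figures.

b = 1.44 N·s/m

u + w = -4.82134;  u + w = √(2b)·v, so √(2b) = -4.82134/(-2.841) = 1.69706.
b = (√(2b))²/2 = 2.88000/2 = 1.44000.
(Check via u − w = 2F/√(2b): u − w = -46.45102, 2F/√(2b) = -46.45099.)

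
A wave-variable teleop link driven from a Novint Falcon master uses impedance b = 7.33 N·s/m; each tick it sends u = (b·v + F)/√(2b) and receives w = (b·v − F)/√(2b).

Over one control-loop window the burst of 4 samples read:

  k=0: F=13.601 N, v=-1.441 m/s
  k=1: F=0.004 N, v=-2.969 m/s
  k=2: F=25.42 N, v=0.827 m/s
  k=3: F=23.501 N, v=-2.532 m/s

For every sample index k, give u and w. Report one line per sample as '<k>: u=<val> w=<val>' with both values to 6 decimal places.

0: u=0.793575 w=-6.310930
1: u=-5.682865 w=-5.684955
2: u=8.222315 w=-5.055866
3: u=1.290585 w=-10.985202

k=0: b·v=7.33×(-1.441)=-10.562530; √(2b)=3.828838; u=(-10.562530+13.601)/3.828838=0.793575, w=(-10.562530−13.601)/3.828838=-6.310930
k=1: b·v=7.33×(-2.969)=-21.762770; √(2b)=3.828838; u=(-21.762770+0.004)/3.828838=-5.682865, w=(-21.762770−0.004)/3.828838=-5.684955
k=2: b·v=7.33×0.827=6.061910; √(2b)=3.828838; u=(6.061910+25.42)/3.828838=8.222315, w=(6.061910−25.42)/3.828838=-5.055866
k=3: b·v=7.33×(-2.532)=-18.559560; √(2b)=3.828838; u=(-18.559560+23.501)/3.828838=1.290585, w=(-18.559560−23.501)/3.828838=-10.985202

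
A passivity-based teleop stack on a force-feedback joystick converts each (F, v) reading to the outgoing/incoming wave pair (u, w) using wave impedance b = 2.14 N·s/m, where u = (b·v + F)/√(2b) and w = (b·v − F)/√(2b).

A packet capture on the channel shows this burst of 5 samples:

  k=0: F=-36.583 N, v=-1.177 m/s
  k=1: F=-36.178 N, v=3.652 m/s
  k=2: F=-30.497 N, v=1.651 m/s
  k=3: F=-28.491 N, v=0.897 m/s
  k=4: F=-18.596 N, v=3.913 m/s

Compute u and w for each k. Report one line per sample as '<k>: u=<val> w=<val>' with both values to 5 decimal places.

k=0: b·v=2.14×(-1.177)=-2.51878; √(2b)=2.06882; u=(-2.51878+(-36.583))/2.06882=-18.90056, w=(-2.51878−(-36.583))/2.06882=16.46556
k=1: b·v=2.14×3.652=7.81528; √(2b)=2.06882; u=(7.81528+(-36.178))/2.06882=-13.70964, w=(7.81528−(-36.178))/2.06882=21.26495
k=2: b·v=2.14×1.651=3.53314; √(2b)=2.06882; u=(3.53314+(-30.497))/2.06882=-13.03347, w=(3.53314−(-30.497))/2.06882=16.44909
k=3: b·v=2.14×0.897=1.91958; √(2b)=2.06882; u=(1.91958+(-28.491))/2.06882=-12.84378, w=(1.91958−(-28.491))/2.06882=14.69951
k=4: b·v=2.14×3.913=8.37382; √(2b)=2.06882; u=(8.37382+(-18.596))/2.06882=-4.94108, w=(8.37382−(-18.596))/2.06882=13.03635

0: u=-18.90056 w=16.46556
1: u=-13.70964 w=21.26495
2: u=-13.03347 w=16.44909
3: u=-12.84378 w=14.69951
4: u=-4.94108 w=13.03635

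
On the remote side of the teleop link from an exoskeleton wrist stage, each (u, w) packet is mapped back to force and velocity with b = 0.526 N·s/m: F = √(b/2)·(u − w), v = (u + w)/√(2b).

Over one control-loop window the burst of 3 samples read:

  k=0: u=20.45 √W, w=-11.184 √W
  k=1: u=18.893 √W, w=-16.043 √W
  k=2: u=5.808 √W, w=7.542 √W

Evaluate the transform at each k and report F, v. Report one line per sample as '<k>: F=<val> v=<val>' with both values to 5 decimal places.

k=0: u−w=31.63400, u+w=9.26600; √(b/2)=0.51284, √(2b)=1.02567; F=0.51284×31.634=16.22303, v=9.26600/1.02567=9.03409
k=1: u−w=34.93600, u+w=2.85000; √(b/2)=0.51284, √(2b)=1.02567; F=0.51284×34.936=17.91641, v=2.85000/1.02567=2.77867
k=2: u−w=-1.73400, u+w=13.35000; √(b/2)=0.51284, √(2b)=1.02567; F=0.51284×(-1.734)=-0.88926, v=13.35000/1.02567=13.01588

0: F=16.22303 v=9.03409
1: F=17.91641 v=2.77867
2: F=-0.88926 v=13.01588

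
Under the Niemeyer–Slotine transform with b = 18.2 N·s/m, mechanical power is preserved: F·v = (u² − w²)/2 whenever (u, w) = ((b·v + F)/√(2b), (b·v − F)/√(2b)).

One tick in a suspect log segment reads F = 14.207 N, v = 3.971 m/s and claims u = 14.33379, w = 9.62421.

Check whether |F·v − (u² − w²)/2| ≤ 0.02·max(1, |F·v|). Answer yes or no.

yes

F·v = 14.207×3.971 = 56.4160 W.
(u² − w²)/2 = (205.4575 − 92.6254)/2 = 56.4161 W.
|Δ| = 0.0001;  2% of max(1, |F·v|) = 1.1283.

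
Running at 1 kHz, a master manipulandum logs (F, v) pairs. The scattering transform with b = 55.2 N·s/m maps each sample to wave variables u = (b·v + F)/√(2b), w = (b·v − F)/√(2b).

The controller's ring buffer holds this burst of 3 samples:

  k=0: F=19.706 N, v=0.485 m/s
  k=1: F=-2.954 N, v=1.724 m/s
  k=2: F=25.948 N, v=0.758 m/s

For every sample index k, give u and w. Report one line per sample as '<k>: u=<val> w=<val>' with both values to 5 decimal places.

0: u=4.42347 w=0.67250
1: u=8.77601 w=9.33830
2: u=6.45176 w=1.51265

k=0: b·v=55.2×0.485=26.77200; √(2b)=10.50714; u=(26.77200+19.706)/10.50714=4.42347, w=(26.77200−19.706)/10.50714=0.67250
k=1: b·v=55.2×1.724=95.16480; √(2b)=10.50714; u=(95.16480+(-2.954))/10.50714=8.77601, w=(95.16480−(-2.954))/10.50714=9.33830
k=2: b·v=55.2×0.758=41.84160; √(2b)=10.50714; u=(41.84160+25.948)/10.50714=6.45176, w=(41.84160−25.948)/10.50714=1.51265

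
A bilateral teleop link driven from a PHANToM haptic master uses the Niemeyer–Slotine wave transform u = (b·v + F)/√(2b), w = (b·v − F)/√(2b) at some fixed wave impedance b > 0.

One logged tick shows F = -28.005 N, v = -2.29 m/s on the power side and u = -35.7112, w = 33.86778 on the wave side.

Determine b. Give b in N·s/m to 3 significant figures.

u + w = -1.8434;  u + w = √(2b)·v, so √(2b) = -1.8434/(-2.29) = 0.8050.
b = (√(2b))²/2 = 0.6480/2 = 0.3240.
(Check via u − w = 2F/√(2b): u − w = -69.5790, 2F/√(2b) = -69.5788.)

b = 0.324 N·s/m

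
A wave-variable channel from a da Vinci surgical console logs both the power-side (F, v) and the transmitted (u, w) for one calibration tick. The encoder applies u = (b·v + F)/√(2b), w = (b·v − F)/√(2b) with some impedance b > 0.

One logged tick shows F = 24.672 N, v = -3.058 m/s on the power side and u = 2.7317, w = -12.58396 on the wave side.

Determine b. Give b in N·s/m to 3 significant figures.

u + w = -9.85226;  u + w = √(2b)·v, so √(2b) = -9.85226/(-3.058) = 3.22180.
b = (√(2b))²/2 = 10.37999/2 = 5.18999.
(Check via u − w = 2F/√(2b): u − w = 15.31566, 2F/√(2b) = 15.31567.)

b = 5.19 N·s/m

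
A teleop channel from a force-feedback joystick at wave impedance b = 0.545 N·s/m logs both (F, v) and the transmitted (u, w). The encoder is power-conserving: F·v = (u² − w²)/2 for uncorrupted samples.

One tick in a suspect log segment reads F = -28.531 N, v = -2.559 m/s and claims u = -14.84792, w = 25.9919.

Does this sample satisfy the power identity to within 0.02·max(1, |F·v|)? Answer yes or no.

no

F·v = (-28.531)×(-2.559) = 73.01083 W.
(u² − w²)/2 = (220.46073 − 675.57887)/2 = -227.55907 W.
|Δ| = 300.56990;  2% of max(1, |F·v|) = 1.46022.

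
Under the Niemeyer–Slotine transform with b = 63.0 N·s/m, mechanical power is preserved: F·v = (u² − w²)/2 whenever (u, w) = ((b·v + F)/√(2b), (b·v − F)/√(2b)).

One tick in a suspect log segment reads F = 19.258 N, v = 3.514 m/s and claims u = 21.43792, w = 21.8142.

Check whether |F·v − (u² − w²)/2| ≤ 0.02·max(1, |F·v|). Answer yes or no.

F·v = 19.258×3.514 = 67.6726 W.
(u² − w²)/2 = (459.5844 − 475.8593)/2 = -8.1375 W.
|Δ| = 75.8101;  2% of max(1, |F·v|) = 1.3535.

no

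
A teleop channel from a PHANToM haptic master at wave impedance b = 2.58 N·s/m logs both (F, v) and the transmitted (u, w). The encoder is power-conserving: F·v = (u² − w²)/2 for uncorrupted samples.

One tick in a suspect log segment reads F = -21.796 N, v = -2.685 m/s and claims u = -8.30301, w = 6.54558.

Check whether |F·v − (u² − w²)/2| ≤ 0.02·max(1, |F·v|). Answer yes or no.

F·v = (-21.796)×(-2.685) = 58.52226 W.
(u² − w²)/2 = (68.93998 − 42.84462)/2 = 13.04768 W.
|Δ| = 45.47458;  2% of max(1, |F·v|) = 1.17045.

no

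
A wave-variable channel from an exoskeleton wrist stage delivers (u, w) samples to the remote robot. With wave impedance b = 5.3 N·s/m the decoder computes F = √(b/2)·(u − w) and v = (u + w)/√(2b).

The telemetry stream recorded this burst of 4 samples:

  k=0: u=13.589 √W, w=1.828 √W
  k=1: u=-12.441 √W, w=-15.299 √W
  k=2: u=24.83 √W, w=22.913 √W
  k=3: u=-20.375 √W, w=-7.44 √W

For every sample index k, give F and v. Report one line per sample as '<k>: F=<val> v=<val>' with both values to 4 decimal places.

k=0: u−w=11.7610, u+w=15.4170; √(b/2)=1.6279, √(2b)=3.2558; F=1.6279×11.761=19.1455, v=15.4170/3.2558=4.7353
k=1: u−w=2.8580, u+w=-27.7400; √(b/2)=1.6279, √(2b)=3.2558; F=1.6279×2.858=4.6525, v=-27.7400/3.2558=-8.5203
k=2: u−w=1.9170, u+w=47.7430; √(b/2)=1.6279, √(2b)=3.2558; F=1.6279×1.917=3.1206, v=47.7430/3.2558=14.6641
k=3: u−w=-12.9350, u+w=-27.8150; √(b/2)=1.6279, √(2b)=3.2558; F=1.6279×(-12.935)=-21.0567, v=-27.8150/3.2558=-8.5433

0: F=19.1455 v=4.7353
1: F=4.6525 v=-8.5203
2: F=3.1206 v=14.6641
3: F=-21.0567 v=-8.5433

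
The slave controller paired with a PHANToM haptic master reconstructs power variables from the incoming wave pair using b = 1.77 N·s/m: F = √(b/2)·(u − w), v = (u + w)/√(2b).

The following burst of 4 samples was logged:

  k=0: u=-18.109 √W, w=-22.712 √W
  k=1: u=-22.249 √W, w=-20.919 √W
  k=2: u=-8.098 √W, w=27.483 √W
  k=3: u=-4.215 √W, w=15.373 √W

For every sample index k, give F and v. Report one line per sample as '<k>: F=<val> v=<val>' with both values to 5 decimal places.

k=0: u−w=4.60300, u+w=-40.82100; √(b/2)=0.94074, √(2b)=1.88149; F=0.94074×4.603=4.33025, v=-40.82100/1.88149=-21.69612
k=1: u−w=-1.33000, u+w=-43.16800; √(b/2)=0.94074, √(2b)=1.88149; F=0.94074×(-1.33)=-1.25119, v=-43.16800/1.88149=-22.94353
k=2: u−w=-35.58100, u+w=19.38500; √(b/2)=0.94074, √(2b)=1.88149; F=0.94074×(-35.581)=-33.47263, v=19.38500/1.88149=10.30301
k=3: u−w=-19.58800, u+w=11.15800; √(b/2)=0.94074, √(2b)=1.88149; F=0.94074×(-19.588)=-18.42730, v=11.15800/1.88149=5.93041

0: F=4.33025 v=-21.69612
1: F=-1.25119 v=-22.94353
2: F=-33.47263 v=10.30301
3: F=-18.42730 v=5.93041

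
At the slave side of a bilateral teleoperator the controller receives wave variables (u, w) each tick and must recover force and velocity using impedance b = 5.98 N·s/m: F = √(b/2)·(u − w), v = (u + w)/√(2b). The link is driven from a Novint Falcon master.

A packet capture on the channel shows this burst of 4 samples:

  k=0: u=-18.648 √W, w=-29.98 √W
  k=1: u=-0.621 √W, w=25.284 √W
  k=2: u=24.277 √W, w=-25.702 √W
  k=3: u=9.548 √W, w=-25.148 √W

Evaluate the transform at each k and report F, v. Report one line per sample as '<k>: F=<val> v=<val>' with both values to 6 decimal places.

k=0: u−w=11.332000, u+w=-48.628000; √(b/2)=1.729162, √(2b)=3.458323; F=1.729162×11.332=19.594860, v=-48.628000/3.458323=-14.061149
k=1: u−w=-25.905000, u+w=24.663000; √(b/2)=1.729162, √(2b)=3.458323; F=1.729162×(-25.905)=-44.793932, v=24.663000/3.458323=7.131491
k=2: u−w=49.979000, u+w=-1.425000; √(b/2)=1.729162, √(2b)=3.458323; F=1.729162×49.979=86.421770, v=-1.425000/3.458323=-0.412049
k=3: u−w=34.696000, u+w=-15.600000; √(b/2)=1.729162, √(2b)=3.458323; F=1.729162×34.696=59.994992, v=-15.600000/3.458323=-4.510856

0: F=19.594860 v=-14.061149
1: F=-44.793932 v=7.131491
2: F=86.421770 v=-0.412049
3: F=59.994992 v=-4.510856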